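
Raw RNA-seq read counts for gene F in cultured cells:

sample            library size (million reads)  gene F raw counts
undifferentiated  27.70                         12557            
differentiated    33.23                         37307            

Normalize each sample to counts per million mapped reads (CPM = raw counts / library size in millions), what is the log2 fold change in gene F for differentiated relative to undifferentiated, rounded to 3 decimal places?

1.308

CPM(undifferentiated) = 12557 / 27.70 = 453.3213
CPM(differentiated) = 37307 / 33.23 = 1122.6903
Fold change = 1122.6903 / 453.3213 = 2.47659
log2(2.47659) = 1.3084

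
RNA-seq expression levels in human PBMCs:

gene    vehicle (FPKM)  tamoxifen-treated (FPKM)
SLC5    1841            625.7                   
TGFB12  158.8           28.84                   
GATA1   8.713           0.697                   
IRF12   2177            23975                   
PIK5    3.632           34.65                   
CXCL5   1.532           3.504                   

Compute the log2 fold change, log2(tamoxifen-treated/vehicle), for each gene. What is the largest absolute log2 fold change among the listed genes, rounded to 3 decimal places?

log2(625.7/1841) = -1.557  (SLC5)
log2(28.84/158.8) = -2.461  (TGFB12)
log2(0.697/8.713) = -3.644  (GATA1)
log2(23975/2177) = 3.461  (IRF12)
log2(34.65/3.632) = 3.254  (PIK5)
log2(3.504/1.532) = 1.194  (CXCL5)
The largest magnitude belongs to GATA1.

3.644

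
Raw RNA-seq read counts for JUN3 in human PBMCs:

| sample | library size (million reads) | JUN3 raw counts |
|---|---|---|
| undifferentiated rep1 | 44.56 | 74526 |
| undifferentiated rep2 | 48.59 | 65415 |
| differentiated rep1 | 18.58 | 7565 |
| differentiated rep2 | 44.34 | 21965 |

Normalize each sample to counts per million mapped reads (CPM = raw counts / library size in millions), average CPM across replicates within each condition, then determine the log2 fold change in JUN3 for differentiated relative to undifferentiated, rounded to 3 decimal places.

-1.742

CPM(undifferentiated rep1) = 74526 / 44.56 = 1672.4865
CPM(undifferentiated rep2) = 65415 / 48.59 = 1346.2647
CPM(differentiated rep1) = 7565 / 18.58 = 407.1582
CPM(differentiated rep2) = 21965 / 44.34 = 495.3766
mean CPM(undifferentiated) = 1509.3756; mean CPM(differentiated) = 451.2674
Fold change = 451.2674 / 1509.3756 = 0.29898
log2(0.29898) = -1.7419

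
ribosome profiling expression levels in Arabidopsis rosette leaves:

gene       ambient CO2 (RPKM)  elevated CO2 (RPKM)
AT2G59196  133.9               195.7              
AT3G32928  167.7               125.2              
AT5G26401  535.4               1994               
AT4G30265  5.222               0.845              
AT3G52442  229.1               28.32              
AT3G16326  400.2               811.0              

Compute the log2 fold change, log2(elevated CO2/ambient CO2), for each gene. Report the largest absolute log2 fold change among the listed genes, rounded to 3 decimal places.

log2(195.7/133.9) = 0.547  (AT2G59196)
log2(125.2/167.7) = -0.422  (AT3G32928)
log2(1994/535.4) = 1.897  (AT5G26401)
log2(0.845/5.222) = -2.628  (AT4G30265)
log2(28.32/229.1) = -3.016  (AT3G52442)
log2(811.0/400.2) = 1.019  (AT3G16326)
The largest magnitude belongs to AT3G52442.

3.016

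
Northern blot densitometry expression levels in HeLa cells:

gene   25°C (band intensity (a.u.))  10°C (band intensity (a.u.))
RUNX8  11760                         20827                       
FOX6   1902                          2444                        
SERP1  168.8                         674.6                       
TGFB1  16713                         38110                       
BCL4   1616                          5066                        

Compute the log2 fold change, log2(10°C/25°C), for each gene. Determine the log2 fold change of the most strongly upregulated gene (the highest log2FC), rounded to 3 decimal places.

log2(20827/11760) = 0.825  (RUNX8)
log2(2444/1902) = 0.362  (FOX6)
log2(674.6/168.8) = 1.999  (SERP1)
log2(38110/16713) = 1.189  (TGFB1)
log2(5066/1616) = 1.648  (BCL4)
SERP1 is most strongly upregulated.

1.999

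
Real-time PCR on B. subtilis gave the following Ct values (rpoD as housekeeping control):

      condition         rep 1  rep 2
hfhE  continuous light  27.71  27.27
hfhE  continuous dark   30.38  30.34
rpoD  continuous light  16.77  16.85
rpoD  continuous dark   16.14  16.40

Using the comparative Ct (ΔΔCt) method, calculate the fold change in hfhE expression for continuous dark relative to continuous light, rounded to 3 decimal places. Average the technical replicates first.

Mean Ct: hfhE continuous light 27.490; hfhE continuous dark 30.360; rpoD continuous light 16.810; rpoD continuous dark 16.270
ΔCt(continuous light) = 27.490 − 16.810 = 10.680
ΔCt(continuous dark) = 30.360 − 16.270 = 14.090
ΔΔCt = 14.090 − 10.680 = 3.410
Fold change = 2^(−3.410) = 0.0941

0.094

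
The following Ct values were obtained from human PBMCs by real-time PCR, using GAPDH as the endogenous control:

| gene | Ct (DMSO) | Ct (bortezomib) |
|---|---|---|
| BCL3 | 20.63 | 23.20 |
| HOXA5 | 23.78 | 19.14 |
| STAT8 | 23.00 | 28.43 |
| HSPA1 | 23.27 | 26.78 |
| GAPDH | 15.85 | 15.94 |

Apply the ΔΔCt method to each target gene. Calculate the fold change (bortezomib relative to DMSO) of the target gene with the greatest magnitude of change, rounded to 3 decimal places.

BCL3: ΔΔCt = (23.20−15.94) − (20.63−15.85) = 7.26 − 4.78 = 2.48; fold change = 2^-2.48 = 0.179
HOXA5: ΔΔCt = (19.14−15.94) − (23.78−15.85) = 3.20 − 7.93 = -4.73; fold change = 2^4.73 = 26.538
STAT8: ΔΔCt = (28.43−15.94) − (23.00−15.85) = 12.49 − 7.15 = 5.34; fold change = 2^-5.34 = 0.025
HSPA1: ΔΔCt = (26.78−15.94) − (23.27−15.85) = 10.84 − 7.42 = 3.42; fold change = 2^-3.42 = 0.093
STAT8 has the largest |ΔΔCt| = 5.34.

0.025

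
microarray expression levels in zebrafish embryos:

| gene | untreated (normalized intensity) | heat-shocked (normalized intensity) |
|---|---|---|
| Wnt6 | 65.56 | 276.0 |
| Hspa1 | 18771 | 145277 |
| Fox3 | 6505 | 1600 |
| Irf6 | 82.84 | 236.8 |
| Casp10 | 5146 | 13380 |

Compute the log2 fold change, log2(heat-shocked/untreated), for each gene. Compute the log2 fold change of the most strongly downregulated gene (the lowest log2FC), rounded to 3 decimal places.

log2(276.0/65.56) = 2.074  (Wnt6)
log2(145277/18771) = 2.952  (Hspa1)
log2(1600/6505) = -2.023  (Fox3)
log2(236.8/82.84) = 1.515  (Irf6)
log2(13380/5146) = 1.379  (Casp10)
Fox3 is most strongly downregulated.

-2.023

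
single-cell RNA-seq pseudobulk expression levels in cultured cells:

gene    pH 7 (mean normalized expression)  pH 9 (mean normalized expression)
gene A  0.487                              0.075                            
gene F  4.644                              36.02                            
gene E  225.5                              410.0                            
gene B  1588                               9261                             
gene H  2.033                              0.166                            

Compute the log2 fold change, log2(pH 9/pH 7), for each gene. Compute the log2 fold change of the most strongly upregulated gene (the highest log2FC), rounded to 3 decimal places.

log2(0.075/0.487) = -2.699  (gene A)
log2(36.02/4.644) = 2.955  (gene F)
log2(410.0/225.5) = 0.862  (gene E)
log2(9261/1588) = 2.544  (gene B)
log2(0.166/2.033) = -3.614  (gene H)
gene F is most strongly upregulated.

2.955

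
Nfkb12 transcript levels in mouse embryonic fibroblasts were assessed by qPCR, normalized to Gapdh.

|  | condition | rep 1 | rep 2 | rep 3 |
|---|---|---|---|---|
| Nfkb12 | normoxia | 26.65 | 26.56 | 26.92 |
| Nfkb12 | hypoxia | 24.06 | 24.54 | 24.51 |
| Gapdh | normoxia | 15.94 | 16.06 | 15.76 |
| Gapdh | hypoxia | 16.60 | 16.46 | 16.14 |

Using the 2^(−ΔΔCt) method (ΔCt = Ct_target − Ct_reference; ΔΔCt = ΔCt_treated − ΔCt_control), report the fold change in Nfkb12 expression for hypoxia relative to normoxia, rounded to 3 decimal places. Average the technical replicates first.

Mean Ct: Nfkb12 normoxia 26.710; Nfkb12 hypoxia 24.370; Gapdh normoxia 15.920; Gapdh hypoxia 16.400
ΔCt(normoxia) = 26.710 − 15.920 = 10.790
ΔCt(hypoxia) = 24.370 − 16.400 = 7.970
ΔΔCt = 7.970 − 10.790 = -2.820
Fold change = 2^(−(-2.820)) = 2^2.820 = 7.0616

7.062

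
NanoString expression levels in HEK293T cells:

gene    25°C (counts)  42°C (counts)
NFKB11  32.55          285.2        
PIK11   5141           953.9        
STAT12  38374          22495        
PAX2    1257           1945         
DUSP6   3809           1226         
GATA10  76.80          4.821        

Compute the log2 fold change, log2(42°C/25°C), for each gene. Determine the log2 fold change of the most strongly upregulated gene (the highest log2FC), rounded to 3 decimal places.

3.131

log2(285.2/32.55) = 3.131  (NFKB11)
log2(953.9/5141) = -2.430  (PIK11)
log2(22495/38374) = -0.771  (STAT12)
log2(1945/1257) = 0.630  (PAX2)
log2(1226/3809) = -1.635  (DUSP6)
log2(4.821/76.80) = -3.994  (GATA10)
NFKB11 is most strongly upregulated.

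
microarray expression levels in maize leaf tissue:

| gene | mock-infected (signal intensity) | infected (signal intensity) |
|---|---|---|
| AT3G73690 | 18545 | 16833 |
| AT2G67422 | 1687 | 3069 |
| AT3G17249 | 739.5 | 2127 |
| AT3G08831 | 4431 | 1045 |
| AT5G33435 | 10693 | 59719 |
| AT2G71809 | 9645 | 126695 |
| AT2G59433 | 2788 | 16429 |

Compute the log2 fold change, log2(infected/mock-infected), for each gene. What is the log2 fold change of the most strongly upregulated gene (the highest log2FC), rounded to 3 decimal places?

3.715

log2(16833/18545) = -0.140  (AT3G73690)
log2(3069/1687) = 0.863  (AT2G67422)
log2(2127/739.5) = 1.524  (AT3G17249)
log2(1045/4431) = -2.084  (AT3G08831)
log2(59719/10693) = 2.482  (AT5G33435)
log2(126695/9645) = 3.715  (AT2G71809)
log2(16429/2788) = 2.559  (AT2G59433)
AT2G71809 is most strongly upregulated.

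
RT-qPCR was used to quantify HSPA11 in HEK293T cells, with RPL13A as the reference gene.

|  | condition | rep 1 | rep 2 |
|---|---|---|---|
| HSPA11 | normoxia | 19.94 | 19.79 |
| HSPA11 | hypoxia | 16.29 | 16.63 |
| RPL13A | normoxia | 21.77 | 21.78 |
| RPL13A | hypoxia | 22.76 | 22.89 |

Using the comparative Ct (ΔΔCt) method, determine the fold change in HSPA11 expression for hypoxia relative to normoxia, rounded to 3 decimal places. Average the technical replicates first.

Mean Ct: HSPA11 normoxia 19.865; HSPA11 hypoxia 16.460; RPL13A normoxia 21.775; RPL13A hypoxia 22.825
ΔCt(normoxia) = 19.865 − 21.775 = -1.910
ΔCt(hypoxia) = 16.460 − 22.825 = -6.365
ΔΔCt = -6.365 − (-1.910) = -4.455
Fold change = 2^(−(-4.455)) = 2^4.455 = 21.9325

21.933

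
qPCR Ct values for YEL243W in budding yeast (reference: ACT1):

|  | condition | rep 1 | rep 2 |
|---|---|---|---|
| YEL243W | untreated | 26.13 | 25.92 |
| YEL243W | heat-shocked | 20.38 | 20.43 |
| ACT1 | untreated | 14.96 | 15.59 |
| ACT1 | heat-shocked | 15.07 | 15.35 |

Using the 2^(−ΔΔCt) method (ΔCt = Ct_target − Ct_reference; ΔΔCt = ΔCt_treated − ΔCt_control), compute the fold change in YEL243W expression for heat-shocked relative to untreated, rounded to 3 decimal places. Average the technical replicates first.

Mean Ct: YEL243W untreated 26.025; YEL243W heat-shocked 20.405; ACT1 untreated 15.275; ACT1 heat-shocked 15.210
ΔCt(untreated) = 26.025 − 15.275 = 10.750
ΔCt(heat-shocked) = 20.405 − 15.210 = 5.195
ΔΔCt = 5.195 − 10.750 = -5.555
Fold change = 2^(−(-5.555)) = 2^5.555 = 47.0134

47.013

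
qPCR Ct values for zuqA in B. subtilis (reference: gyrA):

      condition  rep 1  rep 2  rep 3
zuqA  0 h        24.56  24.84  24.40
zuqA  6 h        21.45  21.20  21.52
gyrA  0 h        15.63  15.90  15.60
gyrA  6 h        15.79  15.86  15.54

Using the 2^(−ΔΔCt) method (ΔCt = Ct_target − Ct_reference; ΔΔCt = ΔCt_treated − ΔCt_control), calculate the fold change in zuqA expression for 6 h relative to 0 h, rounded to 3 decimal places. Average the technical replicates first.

9.383

Mean Ct: zuqA 0 h 24.600; zuqA 6 h 21.390; gyrA 0 h 15.710; gyrA 6 h 15.730
ΔCt(0 h) = 24.600 − 15.710 = 8.890
ΔCt(6 h) = 21.390 − 15.730 = 5.660
ΔΔCt = 5.660 − 8.890 = -3.230
Fold change = 2^(−(-3.230)) = 2^3.230 = 9.3827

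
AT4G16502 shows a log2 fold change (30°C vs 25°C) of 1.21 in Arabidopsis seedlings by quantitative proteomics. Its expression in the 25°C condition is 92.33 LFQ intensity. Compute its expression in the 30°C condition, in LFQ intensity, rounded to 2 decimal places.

Fold change = 2^(1.21) = 2.3134
30°C expression = 92.33 × 2.3134 = 213.59

213.59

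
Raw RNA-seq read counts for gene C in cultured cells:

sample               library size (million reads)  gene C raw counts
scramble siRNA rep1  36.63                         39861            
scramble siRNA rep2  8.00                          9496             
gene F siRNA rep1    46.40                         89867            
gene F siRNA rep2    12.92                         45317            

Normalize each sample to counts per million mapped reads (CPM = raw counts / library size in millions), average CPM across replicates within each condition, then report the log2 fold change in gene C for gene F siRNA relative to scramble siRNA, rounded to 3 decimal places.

CPM(scramble siRNA rep1) = 39861 / 36.63 = 1088.2064
CPM(scramble siRNA rep2) = 9496 / 8.00 = 1187.0000
CPM(gene F siRNA rep1) = 89867 / 46.40 = 1936.7888
CPM(gene F siRNA rep2) = 45317 / 12.92 = 3507.5077
mean CPM(scramble siRNA) = 1137.6032; mean CPM(gene F siRNA) = 2722.1483
Fold change = 2722.1483 / 1137.6032 = 2.39288
log2(2.39288) = 1.2587

1.259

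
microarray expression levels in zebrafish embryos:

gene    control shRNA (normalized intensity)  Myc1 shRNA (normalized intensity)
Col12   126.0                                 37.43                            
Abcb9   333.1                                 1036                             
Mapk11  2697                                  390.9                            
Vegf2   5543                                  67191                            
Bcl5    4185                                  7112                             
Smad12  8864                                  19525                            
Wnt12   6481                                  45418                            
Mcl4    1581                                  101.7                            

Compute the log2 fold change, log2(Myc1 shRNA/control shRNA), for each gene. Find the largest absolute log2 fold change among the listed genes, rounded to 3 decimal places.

log2(37.43/126.0) = -1.751  (Col12)
log2(1036/333.1) = 1.637  (Abcb9)
log2(390.9/2697) = -2.786  (Mapk11)
log2(67191/5543) = 3.600  (Vegf2)
log2(7112/4185) = 0.765  (Bcl5)
log2(19525/8864) = 1.139  (Smad12)
log2(45418/6481) = 2.809  (Wnt12)
log2(101.7/1581) = -3.958  (Mcl4)
The largest magnitude belongs to Mcl4.

3.958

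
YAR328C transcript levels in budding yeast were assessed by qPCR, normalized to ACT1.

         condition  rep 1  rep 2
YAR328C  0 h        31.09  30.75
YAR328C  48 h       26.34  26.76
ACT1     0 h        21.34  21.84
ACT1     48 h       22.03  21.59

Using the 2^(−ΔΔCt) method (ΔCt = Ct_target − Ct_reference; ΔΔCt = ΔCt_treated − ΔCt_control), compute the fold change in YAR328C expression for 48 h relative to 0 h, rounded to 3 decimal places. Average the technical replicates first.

Mean Ct: YAR328C 0 h 30.920; YAR328C 48 h 26.550; ACT1 0 h 21.590; ACT1 48 h 21.810
ΔCt(0 h) = 30.920 − 21.590 = 9.330
ΔCt(48 h) = 26.550 − 21.810 = 4.740
ΔΔCt = 4.740 − 9.330 = -4.590
Fold change = 2^(−(-4.590)) = 2^4.590 = 24.0839

24.084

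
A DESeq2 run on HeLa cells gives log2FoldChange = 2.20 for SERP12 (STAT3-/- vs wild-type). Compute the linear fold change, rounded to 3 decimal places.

Fold change = 2^(2.20) = 4.5948

4.595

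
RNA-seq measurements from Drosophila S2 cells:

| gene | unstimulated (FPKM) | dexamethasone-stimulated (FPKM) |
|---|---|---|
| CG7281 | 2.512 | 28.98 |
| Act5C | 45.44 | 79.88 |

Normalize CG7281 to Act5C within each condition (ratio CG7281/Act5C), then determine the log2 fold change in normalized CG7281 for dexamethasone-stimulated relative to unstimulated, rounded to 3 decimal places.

CG7281/Act5C (unstimulated) = 2.512 / 45.44 = 0.055282
CG7281/Act5C (dexamethasone-stimulated) = 28.98 / 79.88 = 0.36279
Fold change = 0.36279 / 0.055282 = 6.5626
log2(6.5626) = 2.7143

2.714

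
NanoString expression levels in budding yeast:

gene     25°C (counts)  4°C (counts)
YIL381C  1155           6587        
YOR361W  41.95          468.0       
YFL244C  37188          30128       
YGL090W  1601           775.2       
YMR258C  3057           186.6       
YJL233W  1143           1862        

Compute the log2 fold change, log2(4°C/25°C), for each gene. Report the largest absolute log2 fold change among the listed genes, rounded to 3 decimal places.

4.034

log2(6587/1155) = 2.512  (YIL381C)
log2(468.0/41.95) = 3.480  (YOR361W)
log2(30128/37188) = -0.304  (YFL244C)
log2(775.2/1601) = -1.046  (YGL090W)
log2(186.6/3057) = -4.034  (YMR258C)
log2(1862/1143) = 0.704  (YJL233W)
The largest magnitude belongs to YMR258C.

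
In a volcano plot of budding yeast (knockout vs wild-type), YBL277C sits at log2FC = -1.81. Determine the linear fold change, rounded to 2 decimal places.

Fold change = 2^(-1.81) = 0.285
That is, YBL277C drops to 28.5% of the wild-type level.

0.29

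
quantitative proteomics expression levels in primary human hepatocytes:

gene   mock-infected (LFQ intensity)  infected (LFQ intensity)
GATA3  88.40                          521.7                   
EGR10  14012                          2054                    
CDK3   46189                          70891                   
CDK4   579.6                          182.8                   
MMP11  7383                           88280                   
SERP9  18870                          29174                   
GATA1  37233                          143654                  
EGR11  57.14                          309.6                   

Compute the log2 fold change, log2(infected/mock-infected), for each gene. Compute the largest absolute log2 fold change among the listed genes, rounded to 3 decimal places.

3.580

log2(521.7/88.40) = 2.561  (GATA3)
log2(2054/14012) = -2.770  (EGR10)
log2(70891/46189) = 0.618  (CDK3)
log2(182.8/579.6) = -1.665  (CDK4)
log2(88280/7383) = 3.580  (MMP11)
log2(29174/18870) = 0.629  (SERP9)
log2(143654/37233) = 1.948  (GATA1)
log2(309.6/57.14) = 2.438  (EGR11)
The largest magnitude belongs to MMP11.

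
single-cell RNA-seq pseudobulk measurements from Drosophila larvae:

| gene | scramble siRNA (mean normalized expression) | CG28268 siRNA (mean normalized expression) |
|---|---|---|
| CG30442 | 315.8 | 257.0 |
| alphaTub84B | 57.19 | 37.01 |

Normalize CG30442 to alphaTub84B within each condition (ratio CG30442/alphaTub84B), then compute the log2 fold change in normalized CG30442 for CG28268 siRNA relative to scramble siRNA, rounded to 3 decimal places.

0.331

CG30442/alphaTub84B (scramble siRNA) = 315.8 / 57.19 = 5.5219
CG30442/alphaTub84B (CG28268 siRNA) = 257.0 / 37.01 = 6.9441
Fold change = 6.9441 / 5.5219 = 1.2575
log2(1.2575) = 0.3306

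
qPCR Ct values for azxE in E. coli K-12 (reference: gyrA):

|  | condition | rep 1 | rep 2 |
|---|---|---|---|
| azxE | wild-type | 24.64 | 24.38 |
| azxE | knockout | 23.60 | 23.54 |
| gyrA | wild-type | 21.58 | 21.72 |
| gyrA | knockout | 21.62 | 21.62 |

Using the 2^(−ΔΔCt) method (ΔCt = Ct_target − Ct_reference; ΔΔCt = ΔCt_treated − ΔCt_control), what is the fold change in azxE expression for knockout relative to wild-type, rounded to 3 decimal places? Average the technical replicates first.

Mean Ct: azxE wild-type 24.510; azxE knockout 23.570; gyrA wild-type 21.650; gyrA knockout 21.620
ΔCt(wild-type) = 24.510 − 21.650 = 2.860
ΔCt(knockout) = 23.570 − 21.620 = 1.950
ΔΔCt = 1.950 − 2.860 = -0.910
Fold change = 2^(−(-0.910)) = 2^0.910 = 1.8790

1.879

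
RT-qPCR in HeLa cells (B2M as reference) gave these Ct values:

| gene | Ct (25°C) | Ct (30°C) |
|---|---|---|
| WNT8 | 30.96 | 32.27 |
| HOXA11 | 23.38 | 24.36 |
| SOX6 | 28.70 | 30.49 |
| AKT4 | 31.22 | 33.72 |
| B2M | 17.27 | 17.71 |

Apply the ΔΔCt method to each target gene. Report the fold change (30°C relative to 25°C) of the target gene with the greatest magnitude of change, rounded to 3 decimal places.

0.240

WNT8: ΔΔCt = (32.27−17.71) − (30.96−17.27) = 14.56 − 13.69 = 0.87; fold change = 2^-0.87 = 0.547
HOXA11: ΔΔCt = (24.36−17.71) − (23.38−17.27) = 6.65 − 6.11 = 0.54; fold change = 2^-0.54 = 0.688
SOX6: ΔΔCt = (30.49−17.71) − (28.70−17.27) = 12.78 − 11.43 = 1.35; fold change = 2^-1.35 = 0.392
AKT4: ΔΔCt = (33.72−17.71) − (31.22−17.27) = 16.01 − 13.95 = 2.06; fold change = 2^-2.06 = 0.240
AKT4 has the largest |ΔΔCt| = 2.06.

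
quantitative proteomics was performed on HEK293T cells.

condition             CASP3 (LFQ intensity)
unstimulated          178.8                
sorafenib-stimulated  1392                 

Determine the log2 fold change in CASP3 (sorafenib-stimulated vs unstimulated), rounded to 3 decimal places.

Fold change = 1392 / 178.8 = 7.7852
log2(7.7852) = 2.9607

2.961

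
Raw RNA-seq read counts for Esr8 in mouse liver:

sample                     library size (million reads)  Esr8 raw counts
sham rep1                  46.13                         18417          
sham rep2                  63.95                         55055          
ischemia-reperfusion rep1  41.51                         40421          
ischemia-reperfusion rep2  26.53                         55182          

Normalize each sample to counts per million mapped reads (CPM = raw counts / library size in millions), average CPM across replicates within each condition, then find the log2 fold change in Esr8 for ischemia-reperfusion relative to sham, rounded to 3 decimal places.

1.277

CPM(sham rep1) = 18417 / 46.13 = 399.2413
CPM(sham rep2) = 55055 / 63.95 = 860.9070
CPM(ischemia-reperfusion rep1) = 40421 / 41.51 = 973.7654
CPM(ischemia-reperfusion rep2) = 55182 / 26.53 = 2079.9849
mean CPM(sham) = 630.0741; mean CPM(ischemia-reperfusion) = 1526.8751
Fold change = 1526.8751 / 630.0741 = 2.42333
log2(2.42333) = 1.2770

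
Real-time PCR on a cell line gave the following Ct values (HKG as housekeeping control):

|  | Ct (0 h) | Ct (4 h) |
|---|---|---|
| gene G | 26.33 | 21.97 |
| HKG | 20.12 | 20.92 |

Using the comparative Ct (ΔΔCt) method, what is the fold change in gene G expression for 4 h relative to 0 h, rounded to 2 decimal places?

ΔCt(0 h) = 26.330 − 20.120 = 6.210
ΔCt(4 h) = 21.970 − 20.920 = 1.050
ΔΔCt = 1.050 − 6.210 = -5.160
Fold change = 2^(−(-5.160)) = 2^5.160 = 35.753

35.75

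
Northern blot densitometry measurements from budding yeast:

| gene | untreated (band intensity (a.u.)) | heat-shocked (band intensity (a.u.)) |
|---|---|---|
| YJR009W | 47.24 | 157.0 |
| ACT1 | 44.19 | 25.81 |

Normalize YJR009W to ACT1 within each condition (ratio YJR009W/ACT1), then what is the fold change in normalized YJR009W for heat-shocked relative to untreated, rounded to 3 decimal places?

YJR009W/ACT1 (untreated) = 47.24 / 44.19 = 1.069
YJR009W/ACT1 (heat-shocked) = 157.0 / 25.81 = 6.0829
Fold change = 6.0829 / 1.069 = 5.6902

5.690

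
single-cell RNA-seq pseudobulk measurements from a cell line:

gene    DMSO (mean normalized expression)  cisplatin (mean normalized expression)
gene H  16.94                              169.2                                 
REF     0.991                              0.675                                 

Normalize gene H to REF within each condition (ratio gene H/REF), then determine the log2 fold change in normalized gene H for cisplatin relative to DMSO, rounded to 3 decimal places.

gene H/REF (DMSO) = 16.94 / 0.991 = 17.094
gene H/REF (cisplatin) = 169.2 / 0.675 = 250.67
Fold change = 250.67 / 17.094 = 14.6641
log2(14.6641) = 3.8742

3.874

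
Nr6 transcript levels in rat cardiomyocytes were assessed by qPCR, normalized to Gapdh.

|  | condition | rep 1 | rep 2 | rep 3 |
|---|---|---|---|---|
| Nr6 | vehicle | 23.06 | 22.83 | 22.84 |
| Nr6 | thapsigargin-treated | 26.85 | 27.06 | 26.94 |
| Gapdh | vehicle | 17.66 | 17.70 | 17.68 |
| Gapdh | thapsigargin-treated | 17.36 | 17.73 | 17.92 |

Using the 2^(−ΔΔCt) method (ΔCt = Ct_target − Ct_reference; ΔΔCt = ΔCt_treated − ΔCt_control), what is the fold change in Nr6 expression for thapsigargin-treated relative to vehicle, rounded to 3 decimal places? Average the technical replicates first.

Mean Ct: Nr6 vehicle 22.910; Nr6 thapsigargin-treated 26.950; Gapdh vehicle 17.680; Gapdh thapsigargin-treated 17.670
ΔCt(vehicle) = 22.910 − 17.680 = 5.230
ΔCt(thapsigargin-treated) = 26.950 − 17.670 = 9.280
ΔΔCt = 9.280 − 5.230 = 4.050
Fold change = 2^(−4.050) = 0.0604

0.060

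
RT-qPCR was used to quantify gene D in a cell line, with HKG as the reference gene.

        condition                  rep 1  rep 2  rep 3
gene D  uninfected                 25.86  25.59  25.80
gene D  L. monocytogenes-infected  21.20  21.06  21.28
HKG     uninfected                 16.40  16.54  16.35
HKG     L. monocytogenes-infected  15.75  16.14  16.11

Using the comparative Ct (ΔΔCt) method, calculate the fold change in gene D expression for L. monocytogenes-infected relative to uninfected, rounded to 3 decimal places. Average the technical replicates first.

17.630

Mean Ct: gene D uninfected 25.750; gene D L. monocytogenes-infected 21.180; HKG uninfected 16.430; HKG L. monocytogenes-infected 16.000
ΔCt(uninfected) = 25.750 − 16.430 = 9.320
ΔCt(L. monocytogenes-infected) = 21.180 − 16.000 = 5.180
ΔΔCt = 5.180 − 9.320 = -4.140
Fold change = 2^(−(-4.140)) = 2^4.140 = 17.6305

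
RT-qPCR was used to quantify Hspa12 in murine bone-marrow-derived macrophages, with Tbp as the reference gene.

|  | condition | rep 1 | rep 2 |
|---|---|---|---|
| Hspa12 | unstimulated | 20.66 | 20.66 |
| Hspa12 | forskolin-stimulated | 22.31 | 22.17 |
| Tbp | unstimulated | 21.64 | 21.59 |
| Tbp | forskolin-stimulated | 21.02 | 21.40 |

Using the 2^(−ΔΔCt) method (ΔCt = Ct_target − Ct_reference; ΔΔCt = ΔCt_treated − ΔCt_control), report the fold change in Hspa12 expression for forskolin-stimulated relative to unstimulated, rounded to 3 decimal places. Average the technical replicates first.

0.253

Mean Ct: Hspa12 unstimulated 20.660; Hspa12 forskolin-stimulated 22.240; Tbp unstimulated 21.615; Tbp forskolin-stimulated 21.210
ΔCt(unstimulated) = 20.660 − 21.615 = -0.955
ΔCt(forskolin-stimulated) = 22.240 − 21.210 = 1.030
ΔΔCt = 1.030 − (-0.955) = 1.985
Fold change = 2^(−1.985) = 0.2526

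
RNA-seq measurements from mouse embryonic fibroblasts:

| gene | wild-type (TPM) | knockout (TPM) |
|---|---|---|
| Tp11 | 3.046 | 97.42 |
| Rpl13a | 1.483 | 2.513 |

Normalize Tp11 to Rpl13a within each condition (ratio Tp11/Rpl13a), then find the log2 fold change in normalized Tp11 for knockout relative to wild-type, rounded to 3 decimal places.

4.238

Tp11/Rpl13a (wild-type) = 3.046 / 1.483 = 2.0539
Tp11/Rpl13a (knockout) = 97.42 / 2.513 = 38.766
Fold change = 38.766 / 2.0539 = 18.8741
log2(18.8741) = 4.2383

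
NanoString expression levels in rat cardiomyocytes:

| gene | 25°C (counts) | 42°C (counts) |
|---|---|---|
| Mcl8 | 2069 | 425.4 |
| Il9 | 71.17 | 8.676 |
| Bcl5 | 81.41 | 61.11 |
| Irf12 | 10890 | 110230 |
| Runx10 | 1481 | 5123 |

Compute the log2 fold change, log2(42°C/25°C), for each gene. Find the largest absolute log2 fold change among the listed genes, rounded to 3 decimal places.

log2(425.4/2069) = -2.282  (Mcl8)
log2(8.676/71.17) = -3.036  (Il9)
log2(61.11/81.41) = -0.414  (Bcl5)
log2(110230/10890) = 3.339  (Irf12)
log2(5123/1481) = 1.790  (Runx10)
The largest magnitude belongs to Irf12.

3.339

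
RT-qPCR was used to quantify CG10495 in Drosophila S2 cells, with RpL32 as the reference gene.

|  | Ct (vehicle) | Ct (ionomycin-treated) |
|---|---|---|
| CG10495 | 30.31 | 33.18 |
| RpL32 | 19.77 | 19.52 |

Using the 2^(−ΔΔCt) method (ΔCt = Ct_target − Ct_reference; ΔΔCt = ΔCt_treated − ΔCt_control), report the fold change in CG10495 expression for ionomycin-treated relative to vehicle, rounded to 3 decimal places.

0.115

ΔCt(vehicle) = 30.310 − 19.770 = 10.540
ΔCt(ionomycin-treated) = 33.180 − 19.520 = 13.660
ΔΔCt = 13.660 − 10.540 = 3.120
Fold change = 2^(−3.120) = 0.1150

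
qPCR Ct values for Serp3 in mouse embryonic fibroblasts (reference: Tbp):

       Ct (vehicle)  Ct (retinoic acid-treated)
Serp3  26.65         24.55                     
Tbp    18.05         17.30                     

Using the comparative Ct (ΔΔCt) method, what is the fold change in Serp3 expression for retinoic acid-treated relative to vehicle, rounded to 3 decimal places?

2.549

ΔCt(vehicle) = 26.650 − 18.050 = 8.600
ΔCt(retinoic acid-treated) = 24.550 − 17.300 = 7.250
ΔΔCt = 7.250 − 8.600 = -1.350
Fold change = 2^(−(-1.350)) = 2^1.350 = 2.5491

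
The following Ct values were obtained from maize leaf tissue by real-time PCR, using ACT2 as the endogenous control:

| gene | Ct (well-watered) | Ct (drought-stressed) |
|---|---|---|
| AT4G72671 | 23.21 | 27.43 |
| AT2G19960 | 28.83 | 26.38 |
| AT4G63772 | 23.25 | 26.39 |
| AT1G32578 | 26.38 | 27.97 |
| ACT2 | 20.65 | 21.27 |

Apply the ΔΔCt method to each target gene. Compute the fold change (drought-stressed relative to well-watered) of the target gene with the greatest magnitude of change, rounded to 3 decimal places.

AT4G72671: ΔΔCt = (27.43−21.27) − (23.21−20.65) = 6.16 − 2.56 = 3.60; fold change = 2^-3.60 = 0.082
AT2G19960: ΔΔCt = (26.38−21.27) − (28.83−20.65) = 5.11 − 8.18 = -3.07; fold change = 2^3.07 = 8.398
AT4G63772: ΔΔCt = (26.39−21.27) − (23.25−20.65) = 5.12 − 2.60 = 2.52; fold change = 2^-2.52 = 0.174
AT1G32578: ΔΔCt = (27.97−21.27) − (26.38−20.65) = 6.70 − 5.73 = 0.97; fold change = 2^-0.97 = 0.511
AT4G72671 has the largest |ΔΔCt| = 3.60.

0.082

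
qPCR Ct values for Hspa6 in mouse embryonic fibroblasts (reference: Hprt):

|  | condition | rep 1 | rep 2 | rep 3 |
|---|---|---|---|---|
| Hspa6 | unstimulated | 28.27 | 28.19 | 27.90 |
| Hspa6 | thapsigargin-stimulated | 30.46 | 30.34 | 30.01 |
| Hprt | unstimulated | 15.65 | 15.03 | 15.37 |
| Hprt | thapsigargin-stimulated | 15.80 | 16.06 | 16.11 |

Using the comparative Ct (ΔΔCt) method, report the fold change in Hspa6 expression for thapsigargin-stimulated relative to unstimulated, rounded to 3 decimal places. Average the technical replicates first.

Mean Ct: Hspa6 unstimulated 28.120; Hspa6 thapsigargin-stimulated 30.270; Hprt unstimulated 15.350; Hprt thapsigargin-stimulated 15.990
ΔCt(unstimulated) = 28.120 − 15.350 = 12.770
ΔCt(thapsigargin-stimulated) = 30.270 − 15.990 = 14.280
ΔΔCt = 14.280 − 12.770 = 1.510
Fold change = 2^(−1.510) = 0.3511

0.351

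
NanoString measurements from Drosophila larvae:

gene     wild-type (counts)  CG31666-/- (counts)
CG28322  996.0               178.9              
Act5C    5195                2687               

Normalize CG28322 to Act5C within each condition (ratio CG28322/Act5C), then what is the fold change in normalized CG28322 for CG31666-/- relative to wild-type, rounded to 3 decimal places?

CG28322/Act5C (wild-type) = 996.0 / 5195 = 0.19172
CG28322/Act5C (CG31666-/-) = 178.9 / 2687 = 0.06658
Fold change = 0.06658 / 0.19172 = 0.3473

0.347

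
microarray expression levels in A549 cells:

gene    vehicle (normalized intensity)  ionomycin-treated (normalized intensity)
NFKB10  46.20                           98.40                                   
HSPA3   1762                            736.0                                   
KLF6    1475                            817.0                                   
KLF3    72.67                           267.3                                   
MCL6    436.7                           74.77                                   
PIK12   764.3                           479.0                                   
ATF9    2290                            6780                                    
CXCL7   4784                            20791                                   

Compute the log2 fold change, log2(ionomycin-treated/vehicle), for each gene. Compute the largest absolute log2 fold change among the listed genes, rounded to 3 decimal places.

2.546

log2(98.40/46.20) = 1.091  (NFKB10)
log2(736.0/1762) = -1.259  (HSPA3)
log2(817.0/1475) = -0.852  (KLF6)
log2(267.3/72.67) = 1.879  (KLF3)
log2(74.77/436.7) = -2.546  (MCL6)
log2(479.0/764.3) = -0.674  (PIK12)
log2(6780/2290) = 1.566  (ATF9)
log2(20791/4784) = 2.120  (CXCL7)
The largest magnitude belongs to MCL6.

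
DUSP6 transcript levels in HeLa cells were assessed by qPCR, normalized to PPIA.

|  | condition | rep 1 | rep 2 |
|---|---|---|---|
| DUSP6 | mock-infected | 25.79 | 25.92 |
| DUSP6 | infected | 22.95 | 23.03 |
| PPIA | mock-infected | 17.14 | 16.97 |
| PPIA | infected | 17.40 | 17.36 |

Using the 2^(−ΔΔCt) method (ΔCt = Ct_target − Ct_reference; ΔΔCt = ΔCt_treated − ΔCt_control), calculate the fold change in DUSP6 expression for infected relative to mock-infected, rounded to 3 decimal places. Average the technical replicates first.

9.126

Mean Ct: DUSP6 mock-infected 25.855; DUSP6 infected 22.990; PPIA mock-infected 17.055; PPIA infected 17.380
ΔCt(mock-infected) = 25.855 − 17.055 = 8.800
ΔCt(infected) = 22.990 − 17.380 = 5.610
ΔΔCt = 5.610 − 8.800 = -3.190
Fold change = 2^(−(-3.190)) = 2^3.190 = 9.1261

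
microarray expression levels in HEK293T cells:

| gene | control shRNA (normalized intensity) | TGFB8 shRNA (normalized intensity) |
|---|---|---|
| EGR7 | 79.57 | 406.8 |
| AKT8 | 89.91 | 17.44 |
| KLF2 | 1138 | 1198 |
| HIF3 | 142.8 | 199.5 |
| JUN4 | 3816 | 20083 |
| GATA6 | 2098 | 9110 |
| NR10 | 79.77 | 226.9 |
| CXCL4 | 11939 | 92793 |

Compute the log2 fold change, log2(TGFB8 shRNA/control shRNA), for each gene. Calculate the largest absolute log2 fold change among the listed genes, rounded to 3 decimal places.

2.958

log2(406.8/79.57) = 2.354  (EGR7)
log2(17.44/89.91) = -2.366  (AKT8)
log2(1198/1138) = 0.074  (KLF2)
log2(199.5/142.8) = 0.482  (HIF3)
log2(20083/3816) = 2.396  (JUN4)
log2(9110/2098) = 2.118  (GATA6)
log2(226.9/79.77) = 1.508  (NR10)
log2(92793/11939) = 2.958  (CXCL4)
The largest magnitude belongs to CXCL4.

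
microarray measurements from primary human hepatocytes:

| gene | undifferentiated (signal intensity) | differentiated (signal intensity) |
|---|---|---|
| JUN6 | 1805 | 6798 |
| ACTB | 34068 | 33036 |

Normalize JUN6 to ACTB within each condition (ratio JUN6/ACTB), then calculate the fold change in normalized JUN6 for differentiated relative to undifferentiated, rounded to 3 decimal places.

3.884

JUN6/ACTB (undifferentiated) = 1805 / 34068 = 0.052982
JUN6/ACTB (differentiated) = 6798 / 33036 = 0.20578
Fold change = 0.20578 / 0.052982 = 3.8839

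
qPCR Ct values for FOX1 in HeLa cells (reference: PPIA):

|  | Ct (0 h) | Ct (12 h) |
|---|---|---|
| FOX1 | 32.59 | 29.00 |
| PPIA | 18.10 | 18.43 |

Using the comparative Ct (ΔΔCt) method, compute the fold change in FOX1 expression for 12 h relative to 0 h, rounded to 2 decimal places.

ΔCt(0 h) = 32.590 − 18.100 = 14.490
ΔCt(12 h) = 29.000 − 18.430 = 10.570
ΔΔCt = 10.570 − 14.490 = -3.920
Fold change = 2^(−(-3.920)) = 2^3.920 = 15.137

15.14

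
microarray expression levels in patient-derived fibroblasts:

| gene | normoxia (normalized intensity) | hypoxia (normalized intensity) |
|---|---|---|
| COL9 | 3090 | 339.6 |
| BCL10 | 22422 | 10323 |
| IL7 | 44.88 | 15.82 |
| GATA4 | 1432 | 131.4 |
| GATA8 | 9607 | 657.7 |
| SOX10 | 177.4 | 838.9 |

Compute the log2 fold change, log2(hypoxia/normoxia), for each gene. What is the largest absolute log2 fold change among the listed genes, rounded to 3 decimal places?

3.869

log2(339.6/3090) = -3.186  (COL9)
log2(10323/22422) = -1.119  (BCL10)
log2(15.82/44.88) = -1.504  (IL7)
log2(131.4/1432) = -3.446  (GATA4)
log2(657.7/9607) = -3.869  (GATA8)
log2(838.9/177.4) = 2.241  (SOX10)
The largest magnitude belongs to GATA8.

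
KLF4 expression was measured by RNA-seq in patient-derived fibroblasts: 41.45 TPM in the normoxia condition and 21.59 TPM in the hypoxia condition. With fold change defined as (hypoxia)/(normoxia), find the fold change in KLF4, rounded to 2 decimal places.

Fold change = 21.59 / 41.45 = 0.521
KLF4 is downregulated.

0.52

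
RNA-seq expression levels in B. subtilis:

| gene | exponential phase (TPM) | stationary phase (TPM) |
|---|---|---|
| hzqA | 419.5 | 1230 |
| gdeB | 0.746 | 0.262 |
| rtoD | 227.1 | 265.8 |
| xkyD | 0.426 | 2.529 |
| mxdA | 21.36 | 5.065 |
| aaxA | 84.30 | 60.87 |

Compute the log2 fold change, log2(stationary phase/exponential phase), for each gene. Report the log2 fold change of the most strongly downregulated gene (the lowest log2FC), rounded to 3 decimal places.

log2(1230/419.5) = 1.552  (hzqA)
log2(0.262/0.746) = -1.510  (gdeB)
log2(265.8/227.1) = 0.227  (rtoD)
log2(2.529/0.426) = 2.570  (xkyD)
log2(5.065/21.36) = -2.076  (mxdA)
log2(60.87/84.30) = -0.470  (aaxA)
mxdA is most strongly downregulated.

-2.076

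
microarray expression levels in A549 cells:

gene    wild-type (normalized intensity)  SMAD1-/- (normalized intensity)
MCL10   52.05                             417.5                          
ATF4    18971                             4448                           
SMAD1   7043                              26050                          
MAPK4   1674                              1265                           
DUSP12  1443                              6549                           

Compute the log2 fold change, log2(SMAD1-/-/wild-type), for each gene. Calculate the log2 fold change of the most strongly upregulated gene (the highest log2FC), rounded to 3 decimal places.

log2(417.5/52.05) = 3.004  (MCL10)
log2(4448/18971) = -2.093  (ATF4)
log2(26050/7043) = 1.887  (SMAD1)
log2(1265/1674) = -0.404  (MAPK4)
log2(6549/1443) = 2.182  (DUSP12)
MCL10 is most strongly upregulated.

3.004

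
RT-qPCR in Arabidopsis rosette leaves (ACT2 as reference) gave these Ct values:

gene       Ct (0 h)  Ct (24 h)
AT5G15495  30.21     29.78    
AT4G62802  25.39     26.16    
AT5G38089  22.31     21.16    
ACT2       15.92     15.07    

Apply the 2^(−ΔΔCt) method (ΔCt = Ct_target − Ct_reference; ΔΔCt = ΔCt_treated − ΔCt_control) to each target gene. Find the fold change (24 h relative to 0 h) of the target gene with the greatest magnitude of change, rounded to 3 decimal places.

AT5G15495: ΔΔCt = (29.78−15.07) − (30.21−15.92) = 14.71 − 14.29 = 0.42; fold change = 2^-0.42 = 0.747
AT4G62802: ΔΔCt = (26.16−15.07) − (25.39−15.92) = 11.09 − 9.47 = 1.62; fold change = 2^-1.62 = 0.325
AT5G38089: ΔΔCt = (21.16−15.07) − (22.31−15.92) = 6.09 − 6.39 = -0.30; fold change = 2^0.30 = 1.231
AT4G62802 has the largest |ΔΔCt| = 1.62.

0.325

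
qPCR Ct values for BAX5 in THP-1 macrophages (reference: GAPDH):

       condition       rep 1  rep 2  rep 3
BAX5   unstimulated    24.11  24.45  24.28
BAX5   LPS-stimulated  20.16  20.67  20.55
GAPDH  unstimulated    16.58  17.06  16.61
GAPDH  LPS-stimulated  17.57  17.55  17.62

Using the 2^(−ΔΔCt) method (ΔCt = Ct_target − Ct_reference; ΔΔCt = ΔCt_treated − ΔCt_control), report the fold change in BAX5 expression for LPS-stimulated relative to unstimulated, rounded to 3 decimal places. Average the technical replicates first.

Mean Ct: BAX5 unstimulated 24.280; BAX5 LPS-stimulated 20.460; GAPDH unstimulated 16.750; GAPDH LPS-stimulated 17.580
ΔCt(unstimulated) = 24.280 − 16.750 = 7.530
ΔCt(LPS-stimulated) = 20.460 − 17.580 = 2.880
ΔΔCt = 2.880 − 7.530 = -4.650
Fold change = 2^(−(-4.650)) = 2^4.650 = 25.1067

25.107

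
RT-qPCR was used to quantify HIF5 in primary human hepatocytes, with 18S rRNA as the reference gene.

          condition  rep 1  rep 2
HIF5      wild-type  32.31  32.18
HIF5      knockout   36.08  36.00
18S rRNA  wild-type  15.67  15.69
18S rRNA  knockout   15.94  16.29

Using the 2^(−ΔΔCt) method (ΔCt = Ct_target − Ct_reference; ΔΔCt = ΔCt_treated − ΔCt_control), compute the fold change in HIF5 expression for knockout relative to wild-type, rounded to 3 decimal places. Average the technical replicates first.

0.097

Mean Ct: HIF5 wild-type 32.245; HIF5 knockout 36.040; 18S rRNA wild-type 15.680; 18S rRNA knockout 16.115
ΔCt(wild-type) = 32.245 − 15.680 = 16.565
ΔCt(knockout) = 36.040 − 16.115 = 19.925
ΔΔCt = 19.925 − 16.565 = 3.360
Fold change = 2^(−3.360) = 0.0974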